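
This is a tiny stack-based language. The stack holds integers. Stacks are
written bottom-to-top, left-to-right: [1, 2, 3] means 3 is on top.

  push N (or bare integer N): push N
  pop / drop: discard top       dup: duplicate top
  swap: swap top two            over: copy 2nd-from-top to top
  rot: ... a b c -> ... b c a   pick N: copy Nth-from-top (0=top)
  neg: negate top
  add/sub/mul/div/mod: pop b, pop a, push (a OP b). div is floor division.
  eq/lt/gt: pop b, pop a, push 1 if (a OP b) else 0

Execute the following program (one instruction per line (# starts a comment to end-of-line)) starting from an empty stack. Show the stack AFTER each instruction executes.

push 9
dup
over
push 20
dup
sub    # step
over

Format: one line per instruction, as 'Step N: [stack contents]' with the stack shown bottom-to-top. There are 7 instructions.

Step 1: [9]
Step 2: [9, 9]
Step 3: [9, 9, 9]
Step 4: [9, 9, 9, 20]
Step 5: [9, 9, 9, 20, 20]
Step 6: [9, 9, 9, 0]
Step 7: [9, 9, 9, 0, 9]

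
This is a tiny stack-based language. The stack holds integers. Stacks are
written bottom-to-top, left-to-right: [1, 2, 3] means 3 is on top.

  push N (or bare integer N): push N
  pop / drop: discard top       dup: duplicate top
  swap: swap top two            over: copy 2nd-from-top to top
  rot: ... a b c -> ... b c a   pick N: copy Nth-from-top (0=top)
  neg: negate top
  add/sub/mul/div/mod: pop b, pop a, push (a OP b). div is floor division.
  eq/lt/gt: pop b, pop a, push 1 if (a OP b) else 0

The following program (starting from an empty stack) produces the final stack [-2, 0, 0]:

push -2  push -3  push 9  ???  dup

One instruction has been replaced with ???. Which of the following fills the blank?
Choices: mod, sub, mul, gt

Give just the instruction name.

Stack before ???: [-2, -3, 9]
Stack after ???:  [-2, 0]
Checking each choice:
  mod: produces [-2, 6, 6]
  sub: produces [-2, -12, -12]
  mul: produces [-2, -27, -27]
  gt: MATCH


Answer: gt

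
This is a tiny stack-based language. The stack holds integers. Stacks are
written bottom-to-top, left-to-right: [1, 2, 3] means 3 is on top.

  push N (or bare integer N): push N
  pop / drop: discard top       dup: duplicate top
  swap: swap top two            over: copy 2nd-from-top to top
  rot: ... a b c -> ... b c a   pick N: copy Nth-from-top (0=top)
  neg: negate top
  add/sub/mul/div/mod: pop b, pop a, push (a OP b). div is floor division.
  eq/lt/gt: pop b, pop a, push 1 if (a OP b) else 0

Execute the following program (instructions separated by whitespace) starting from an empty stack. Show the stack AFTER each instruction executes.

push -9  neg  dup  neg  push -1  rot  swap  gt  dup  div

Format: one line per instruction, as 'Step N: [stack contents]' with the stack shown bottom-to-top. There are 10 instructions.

Step 1: [-9]
Step 2: [9]
Step 3: [9, 9]
Step 4: [9, -9]
Step 5: [9, -9, -1]
Step 6: [-9, -1, 9]
Step 7: [-9, 9, -1]
Step 8: [-9, 1]
Step 9: [-9, 1, 1]
Step 10: [-9, 1]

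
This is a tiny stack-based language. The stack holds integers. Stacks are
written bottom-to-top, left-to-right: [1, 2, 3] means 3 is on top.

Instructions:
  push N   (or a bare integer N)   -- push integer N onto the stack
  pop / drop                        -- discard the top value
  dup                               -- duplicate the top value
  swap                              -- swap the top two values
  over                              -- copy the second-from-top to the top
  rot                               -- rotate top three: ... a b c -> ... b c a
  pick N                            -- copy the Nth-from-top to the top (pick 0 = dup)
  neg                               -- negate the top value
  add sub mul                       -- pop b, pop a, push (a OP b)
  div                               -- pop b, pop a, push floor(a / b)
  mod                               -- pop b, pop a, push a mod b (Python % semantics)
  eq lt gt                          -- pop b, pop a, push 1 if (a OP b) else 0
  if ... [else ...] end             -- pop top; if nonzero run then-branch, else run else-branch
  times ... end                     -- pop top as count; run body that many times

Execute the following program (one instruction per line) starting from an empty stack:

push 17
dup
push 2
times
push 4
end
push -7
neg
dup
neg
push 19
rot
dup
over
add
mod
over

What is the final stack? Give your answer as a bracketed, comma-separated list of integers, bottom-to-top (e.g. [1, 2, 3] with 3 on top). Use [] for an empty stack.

Answer: [17, 17, 4, 4, -7, 19, 7, 19]

Derivation:
After 'push 17': [17]
After 'dup': [17, 17]
After 'push 2': [17, 17, 2]
After 'times': [17, 17]
After 'push 4': [17, 17, 4]
After 'push 4': [17, 17, 4, 4]
After 'push -7': [17, 17, 4, 4, -7]
After 'neg': [17, 17, 4, 4, 7]
After 'dup': [17, 17, 4, 4, 7, 7]
After 'neg': [17, 17, 4, 4, 7, -7]
After 'push 19': [17, 17, 4, 4, 7, -7, 19]
After 'rot': [17, 17, 4, 4, -7, 19, 7]
After 'dup': [17, 17, 4, 4, -7, 19, 7, 7]
After 'over': [17, 17, 4, 4, -7, 19, 7, 7, 7]
After 'add': [17, 17, 4, 4, -7, 19, 7, 14]
After 'mod': [17, 17, 4, 4, -7, 19, 7]
After 'over': [17, 17, 4, 4, -7, 19, 7, 19]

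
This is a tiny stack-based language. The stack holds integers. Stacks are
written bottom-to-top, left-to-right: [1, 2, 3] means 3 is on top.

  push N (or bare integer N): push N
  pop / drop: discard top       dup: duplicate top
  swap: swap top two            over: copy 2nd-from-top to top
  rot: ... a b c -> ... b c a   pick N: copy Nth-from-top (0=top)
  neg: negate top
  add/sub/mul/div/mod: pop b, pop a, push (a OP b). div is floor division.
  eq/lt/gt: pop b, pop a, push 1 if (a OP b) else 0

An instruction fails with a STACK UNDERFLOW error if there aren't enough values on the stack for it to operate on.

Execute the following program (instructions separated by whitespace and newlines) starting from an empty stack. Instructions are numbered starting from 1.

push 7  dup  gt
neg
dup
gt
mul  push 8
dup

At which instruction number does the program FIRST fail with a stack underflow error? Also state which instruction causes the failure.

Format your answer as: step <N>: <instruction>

Step 1 ('push 7'): stack = [7], depth = 1
Step 2 ('dup'): stack = [7, 7], depth = 2
Step 3 ('gt'): stack = [0], depth = 1
Step 4 ('neg'): stack = [0], depth = 1
Step 5 ('dup'): stack = [0, 0], depth = 2
Step 6 ('gt'): stack = [0], depth = 1
Step 7 ('mul'): needs 2 value(s) but depth is 1 — STACK UNDERFLOW

Answer: step 7: mul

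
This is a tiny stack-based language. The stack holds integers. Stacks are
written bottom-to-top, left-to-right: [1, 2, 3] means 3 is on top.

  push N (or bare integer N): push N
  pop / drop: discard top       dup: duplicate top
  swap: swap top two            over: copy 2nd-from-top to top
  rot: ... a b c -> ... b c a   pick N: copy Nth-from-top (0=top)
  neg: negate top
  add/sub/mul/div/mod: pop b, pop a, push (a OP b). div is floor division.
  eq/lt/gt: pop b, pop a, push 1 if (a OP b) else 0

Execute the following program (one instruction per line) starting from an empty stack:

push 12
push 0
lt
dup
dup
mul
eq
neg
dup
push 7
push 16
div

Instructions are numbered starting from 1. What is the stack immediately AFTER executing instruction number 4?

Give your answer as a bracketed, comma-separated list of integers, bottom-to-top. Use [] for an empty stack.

Answer: [0, 0]

Derivation:
Step 1 ('push 12'): [12]
Step 2 ('push 0'): [12, 0]
Step 3 ('lt'): [0]
Step 4 ('dup'): [0, 0]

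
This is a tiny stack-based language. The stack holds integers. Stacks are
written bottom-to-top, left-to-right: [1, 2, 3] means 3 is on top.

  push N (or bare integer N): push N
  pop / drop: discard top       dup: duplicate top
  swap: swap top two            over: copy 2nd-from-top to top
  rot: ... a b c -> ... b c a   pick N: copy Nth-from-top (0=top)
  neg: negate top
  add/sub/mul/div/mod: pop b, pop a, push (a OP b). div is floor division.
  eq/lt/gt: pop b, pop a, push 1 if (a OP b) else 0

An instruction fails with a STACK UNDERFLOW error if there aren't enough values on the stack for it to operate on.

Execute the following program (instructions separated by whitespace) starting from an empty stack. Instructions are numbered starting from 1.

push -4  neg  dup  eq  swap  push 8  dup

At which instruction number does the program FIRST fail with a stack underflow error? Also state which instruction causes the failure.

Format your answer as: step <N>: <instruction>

Step 1 ('push -4'): stack = [-4], depth = 1
Step 2 ('neg'): stack = [4], depth = 1
Step 3 ('dup'): stack = [4, 4], depth = 2
Step 4 ('eq'): stack = [1], depth = 1
Step 5 ('swap'): needs 2 value(s) but depth is 1 — STACK UNDERFLOW

Answer: step 5: swap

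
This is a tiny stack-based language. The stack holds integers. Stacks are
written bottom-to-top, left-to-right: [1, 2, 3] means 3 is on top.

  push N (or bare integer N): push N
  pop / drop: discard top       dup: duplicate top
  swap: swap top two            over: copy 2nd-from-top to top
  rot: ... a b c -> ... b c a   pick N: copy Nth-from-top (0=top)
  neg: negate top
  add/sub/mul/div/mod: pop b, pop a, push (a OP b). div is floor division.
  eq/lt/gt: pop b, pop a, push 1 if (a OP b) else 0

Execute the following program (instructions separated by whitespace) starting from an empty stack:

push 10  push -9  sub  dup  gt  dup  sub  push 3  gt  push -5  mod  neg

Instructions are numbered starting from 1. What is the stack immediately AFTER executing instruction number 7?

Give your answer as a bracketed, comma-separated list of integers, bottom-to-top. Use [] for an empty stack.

Answer: [0]

Derivation:
Step 1 ('push 10'): [10]
Step 2 ('push -9'): [10, -9]
Step 3 ('sub'): [19]
Step 4 ('dup'): [19, 19]
Step 5 ('gt'): [0]
Step 6 ('dup'): [0, 0]
Step 7 ('sub'): [0]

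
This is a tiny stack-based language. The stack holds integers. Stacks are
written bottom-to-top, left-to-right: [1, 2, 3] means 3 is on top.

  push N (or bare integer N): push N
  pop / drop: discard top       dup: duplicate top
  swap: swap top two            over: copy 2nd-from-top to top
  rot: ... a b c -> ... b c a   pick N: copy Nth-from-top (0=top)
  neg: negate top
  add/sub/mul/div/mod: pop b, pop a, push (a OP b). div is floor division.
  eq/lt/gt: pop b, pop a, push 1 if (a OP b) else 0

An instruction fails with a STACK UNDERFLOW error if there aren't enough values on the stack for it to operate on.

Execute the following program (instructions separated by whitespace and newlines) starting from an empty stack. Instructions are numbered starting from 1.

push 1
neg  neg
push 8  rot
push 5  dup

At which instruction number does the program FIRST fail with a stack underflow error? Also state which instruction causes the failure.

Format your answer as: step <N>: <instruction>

Answer: step 5: rot

Derivation:
Step 1 ('push 1'): stack = [1], depth = 1
Step 2 ('neg'): stack = [-1], depth = 1
Step 3 ('neg'): stack = [1], depth = 1
Step 4 ('push 8'): stack = [1, 8], depth = 2
Step 5 ('rot'): needs 3 value(s) but depth is 2 — STACK UNDERFLOW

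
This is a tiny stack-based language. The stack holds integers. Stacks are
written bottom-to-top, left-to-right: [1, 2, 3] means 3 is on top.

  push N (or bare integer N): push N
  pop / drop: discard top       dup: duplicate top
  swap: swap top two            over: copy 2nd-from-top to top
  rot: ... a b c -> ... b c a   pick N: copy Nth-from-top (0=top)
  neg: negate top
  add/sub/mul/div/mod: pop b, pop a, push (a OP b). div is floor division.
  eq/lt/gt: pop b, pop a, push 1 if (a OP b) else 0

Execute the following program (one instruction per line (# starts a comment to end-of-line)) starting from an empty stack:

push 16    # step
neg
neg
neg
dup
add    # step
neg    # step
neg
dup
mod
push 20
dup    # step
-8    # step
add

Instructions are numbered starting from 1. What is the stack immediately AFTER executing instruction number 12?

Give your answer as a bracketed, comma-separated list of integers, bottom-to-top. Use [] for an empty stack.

Answer: [0, 20, 20]

Derivation:
Step 1 ('push 16'): [16]
Step 2 ('neg'): [-16]
Step 3 ('neg'): [16]
Step 4 ('neg'): [-16]
Step 5 ('dup'): [-16, -16]
Step 6 ('add'): [-32]
Step 7 ('neg'): [32]
Step 8 ('neg'): [-32]
Step 9 ('dup'): [-32, -32]
Step 10 ('mod'): [0]
Step 11 ('push 20'): [0, 20]
Step 12 ('dup'): [0, 20, 20]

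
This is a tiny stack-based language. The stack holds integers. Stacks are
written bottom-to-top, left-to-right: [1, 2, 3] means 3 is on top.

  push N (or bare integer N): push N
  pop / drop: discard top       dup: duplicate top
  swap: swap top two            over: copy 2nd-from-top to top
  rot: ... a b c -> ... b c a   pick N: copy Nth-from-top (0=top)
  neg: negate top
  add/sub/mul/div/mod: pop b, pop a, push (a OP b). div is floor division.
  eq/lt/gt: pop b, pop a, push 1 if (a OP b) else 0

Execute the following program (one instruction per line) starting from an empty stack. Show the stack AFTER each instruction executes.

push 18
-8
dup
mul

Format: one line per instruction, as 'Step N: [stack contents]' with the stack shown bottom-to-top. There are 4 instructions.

Step 1: [18]
Step 2: [18, -8]
Step 3: [18, -8, -8]
Step 4: [18, 64]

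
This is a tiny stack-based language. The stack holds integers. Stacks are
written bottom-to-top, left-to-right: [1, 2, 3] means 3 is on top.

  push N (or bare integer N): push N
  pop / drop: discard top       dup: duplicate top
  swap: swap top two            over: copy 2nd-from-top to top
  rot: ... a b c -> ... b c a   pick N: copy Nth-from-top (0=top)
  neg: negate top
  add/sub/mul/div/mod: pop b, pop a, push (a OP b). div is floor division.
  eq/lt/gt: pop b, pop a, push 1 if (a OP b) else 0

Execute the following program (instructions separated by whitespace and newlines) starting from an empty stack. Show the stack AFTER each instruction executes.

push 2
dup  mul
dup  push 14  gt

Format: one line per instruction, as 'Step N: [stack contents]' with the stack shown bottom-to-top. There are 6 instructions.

Step 1: [2]
Step 2: [2, 2]
Step 3: [4]
Step 4: [4, 4]
Step 5: [4, 4, 14]
Step 6: [4, 0]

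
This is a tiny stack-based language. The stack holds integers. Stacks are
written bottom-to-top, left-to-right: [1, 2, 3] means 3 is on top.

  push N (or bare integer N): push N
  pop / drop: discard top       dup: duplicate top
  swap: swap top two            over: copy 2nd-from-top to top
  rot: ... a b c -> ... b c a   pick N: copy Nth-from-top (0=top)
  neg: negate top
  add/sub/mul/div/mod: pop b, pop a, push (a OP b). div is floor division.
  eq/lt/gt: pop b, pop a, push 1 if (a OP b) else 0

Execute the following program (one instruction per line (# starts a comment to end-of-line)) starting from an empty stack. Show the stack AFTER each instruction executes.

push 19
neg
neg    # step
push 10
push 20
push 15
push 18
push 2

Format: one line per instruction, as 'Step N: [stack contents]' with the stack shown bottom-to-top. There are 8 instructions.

Step 1: [19]
Step 2: [-19]
Step 3: [19]
Step 4: [19, 10]
Step 5: [19, 10, 20]
Step 6: [19, 10, 20, 15]
Step 7: [19, 10, 20, 15, 18]
Step 8: [19, 10, 20, 15, 18, 2]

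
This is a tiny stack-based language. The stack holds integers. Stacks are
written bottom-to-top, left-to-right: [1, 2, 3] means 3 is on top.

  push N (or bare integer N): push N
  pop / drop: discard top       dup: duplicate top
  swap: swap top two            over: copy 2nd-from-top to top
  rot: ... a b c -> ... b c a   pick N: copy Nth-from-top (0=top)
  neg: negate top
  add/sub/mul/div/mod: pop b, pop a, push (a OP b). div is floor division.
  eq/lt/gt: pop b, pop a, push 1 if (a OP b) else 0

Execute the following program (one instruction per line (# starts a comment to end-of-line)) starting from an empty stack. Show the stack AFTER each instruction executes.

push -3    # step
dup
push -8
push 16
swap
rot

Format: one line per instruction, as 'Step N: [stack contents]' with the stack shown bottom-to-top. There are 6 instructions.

Step 1: [-3]
Step 2: [-3, -3]
Step 3: [-3, -3, -8]
Step 4: [-3, -3, -8, 16]
Step 5: [-3, -3, 16, -8]
Step 6: [-3, 16, -8, -3]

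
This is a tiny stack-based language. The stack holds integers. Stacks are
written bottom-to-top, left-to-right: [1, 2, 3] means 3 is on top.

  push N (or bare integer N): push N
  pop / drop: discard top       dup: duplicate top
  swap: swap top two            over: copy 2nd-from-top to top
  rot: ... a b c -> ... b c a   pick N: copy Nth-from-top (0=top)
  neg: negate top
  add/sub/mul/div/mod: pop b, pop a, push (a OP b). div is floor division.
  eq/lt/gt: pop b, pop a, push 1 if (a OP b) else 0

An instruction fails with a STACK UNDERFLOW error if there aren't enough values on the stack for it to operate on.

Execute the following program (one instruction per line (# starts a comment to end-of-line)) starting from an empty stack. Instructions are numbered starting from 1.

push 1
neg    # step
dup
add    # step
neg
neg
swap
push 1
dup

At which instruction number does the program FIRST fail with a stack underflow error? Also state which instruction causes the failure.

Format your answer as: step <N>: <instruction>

Step 1 ('push 1'): stack = [1], depth = 1
Step 2 ('neg'): stack = [-1], depth = 1
Step 3 ('dup'): stack = [-1, -1], depth = 2
Step 4 ('add'): stack = [-2], depth = 1
Step 5 ('neg'): stack = [2], depth = 1
Step 6 ('neg'): stack = [-2], depth = 1
Step 7 ('swap'): needs 2 value(s) but depth is 1 — STACK UNDERFLOW

Answer: step 7: swap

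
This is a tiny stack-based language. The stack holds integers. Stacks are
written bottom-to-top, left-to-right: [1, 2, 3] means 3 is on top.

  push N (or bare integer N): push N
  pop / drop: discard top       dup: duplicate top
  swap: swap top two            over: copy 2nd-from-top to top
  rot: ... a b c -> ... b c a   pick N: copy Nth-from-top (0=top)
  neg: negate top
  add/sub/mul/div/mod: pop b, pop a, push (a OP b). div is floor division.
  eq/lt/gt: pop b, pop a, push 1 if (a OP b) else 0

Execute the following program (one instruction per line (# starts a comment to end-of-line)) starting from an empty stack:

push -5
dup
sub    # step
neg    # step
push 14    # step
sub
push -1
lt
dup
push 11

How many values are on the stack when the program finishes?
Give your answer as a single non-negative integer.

Answer: 3

Derivation:
After 'push -5': stack = [-5] (depth 1)
After 'dup': stack = [-5, -5] (depth 2)
After 'sub': stack = [0] (depth 1)
After 'neg': stack = [0] (depth 1)
After 'push 14': stack = [0, 14] (depth 2)
After 'sub': stack = [-14] (depth 1)
After 'push -1': stack = [-14, -1] (depth 2)
After 'lt': stack = [1] (depth 1)
After 'dup': stack = [1, 1] (depth 2)
After 'push 11': stack = [1, 1, 11] (depth 3)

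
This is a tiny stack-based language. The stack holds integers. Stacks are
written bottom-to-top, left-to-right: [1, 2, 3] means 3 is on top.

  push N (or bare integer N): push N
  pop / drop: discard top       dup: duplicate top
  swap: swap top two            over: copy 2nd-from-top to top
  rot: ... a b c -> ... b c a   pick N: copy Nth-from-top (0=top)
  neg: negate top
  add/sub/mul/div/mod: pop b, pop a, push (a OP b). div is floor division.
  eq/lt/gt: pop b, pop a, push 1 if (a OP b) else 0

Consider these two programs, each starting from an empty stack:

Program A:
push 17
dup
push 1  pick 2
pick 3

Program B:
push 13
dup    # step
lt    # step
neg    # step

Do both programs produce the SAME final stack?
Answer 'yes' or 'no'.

Answer: no

Derivation:
Program A trace:
  After 'push 17': [17]
  After 'dup': [17, 17]
  After 'push 1': [17, 17, 1]
  After 'pick 2': [17, 17, 1, 17]
  After 'pick 3': [17, 17, 1, 17, 17]
Program A final stack: [17, 17, 1, 17, 17]

Program B trace:
  After 'push 13': [13]
  After 'dup': [13, 13]
  After 'lt': [0]
  After 'neg': [0]
Program B final stack: [0]
Same: no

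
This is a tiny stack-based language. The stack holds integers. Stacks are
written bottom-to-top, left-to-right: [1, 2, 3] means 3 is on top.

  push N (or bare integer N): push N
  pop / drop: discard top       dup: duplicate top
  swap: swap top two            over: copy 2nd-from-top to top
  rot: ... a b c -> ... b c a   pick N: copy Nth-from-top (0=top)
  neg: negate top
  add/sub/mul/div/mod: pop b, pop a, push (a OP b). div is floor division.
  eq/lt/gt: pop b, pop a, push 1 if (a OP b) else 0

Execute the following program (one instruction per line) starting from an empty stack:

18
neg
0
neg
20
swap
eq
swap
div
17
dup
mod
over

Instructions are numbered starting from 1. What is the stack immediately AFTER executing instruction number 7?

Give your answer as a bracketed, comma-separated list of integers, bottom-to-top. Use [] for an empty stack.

Step 1 ('18'): [18]
Step 2 ('neg'): [-18]
Step 3 ('0'): [-18, 0]
Step 4 ('neg'): [-18, 0]
Step 5 ('20'): [-18, 0, 20]
Step 6 ('swap'): [-18, 20, 0]
Step 7 ('eq'): [-18, 0]

Answer: [-18, 0]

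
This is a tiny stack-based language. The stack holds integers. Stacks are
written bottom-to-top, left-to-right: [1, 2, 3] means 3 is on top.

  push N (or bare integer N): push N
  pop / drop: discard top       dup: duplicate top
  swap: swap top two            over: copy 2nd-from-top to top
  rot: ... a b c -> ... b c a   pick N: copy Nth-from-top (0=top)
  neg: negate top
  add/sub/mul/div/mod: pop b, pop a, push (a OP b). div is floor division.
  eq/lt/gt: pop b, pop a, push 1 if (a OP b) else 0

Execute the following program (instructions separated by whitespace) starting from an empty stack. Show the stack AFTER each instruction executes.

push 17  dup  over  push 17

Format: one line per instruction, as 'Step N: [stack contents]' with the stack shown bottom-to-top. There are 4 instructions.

Step 1: [17]
Step 2: [17, 17]
Step 3: [17, 17, 17]
Step 4: [17, 17, 17, 17]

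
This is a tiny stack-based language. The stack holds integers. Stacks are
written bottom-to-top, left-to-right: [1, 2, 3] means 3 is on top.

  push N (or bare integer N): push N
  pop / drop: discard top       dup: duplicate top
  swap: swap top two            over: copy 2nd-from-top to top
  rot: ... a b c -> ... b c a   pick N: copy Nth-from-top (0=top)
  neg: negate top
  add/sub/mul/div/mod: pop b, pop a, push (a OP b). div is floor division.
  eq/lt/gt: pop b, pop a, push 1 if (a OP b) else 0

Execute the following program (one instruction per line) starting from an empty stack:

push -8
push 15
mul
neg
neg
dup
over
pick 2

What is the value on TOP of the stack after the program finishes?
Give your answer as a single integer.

Answer: -120

Derivation:
After 'push -8': [-8]
After 'push 15': [-8, 15]
After 'mul': [-120]
After 'neg': [120]
After 'neg': [-120]
After 'dup': [-120, -120]
After 'over': [-120, -120, -120]
After 'pick 2': [-120, -120, -120, -120]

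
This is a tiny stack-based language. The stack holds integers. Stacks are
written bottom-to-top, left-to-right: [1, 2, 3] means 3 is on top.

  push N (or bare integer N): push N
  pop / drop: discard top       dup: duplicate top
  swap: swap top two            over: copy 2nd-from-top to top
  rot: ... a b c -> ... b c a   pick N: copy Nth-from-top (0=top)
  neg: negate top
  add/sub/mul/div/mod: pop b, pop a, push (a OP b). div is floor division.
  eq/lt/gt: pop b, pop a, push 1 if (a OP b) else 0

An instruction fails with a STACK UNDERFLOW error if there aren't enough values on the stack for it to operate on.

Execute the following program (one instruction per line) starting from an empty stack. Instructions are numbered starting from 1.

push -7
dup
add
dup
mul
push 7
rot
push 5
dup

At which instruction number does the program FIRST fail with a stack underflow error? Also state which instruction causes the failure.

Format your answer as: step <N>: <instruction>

Step 1 ('push -7'): stack = [-7], depth = 1
Step 2 ('dup'): stack = [-7, -7], depth = 2
Step 3 ('add'): stack = [-14], depth = 1
Step 4 ('dup'): stack = [-14, -14], depth = 2
Step 5 ('mul'): stack = [196], depth = 1
Step 6 ('push 7'): stack = [196, 7], depth = 2
Step 7 ('rot'): needs 3 value(s) but depth is 2 — STACK UNDERFLOW

Answer: step 7: rot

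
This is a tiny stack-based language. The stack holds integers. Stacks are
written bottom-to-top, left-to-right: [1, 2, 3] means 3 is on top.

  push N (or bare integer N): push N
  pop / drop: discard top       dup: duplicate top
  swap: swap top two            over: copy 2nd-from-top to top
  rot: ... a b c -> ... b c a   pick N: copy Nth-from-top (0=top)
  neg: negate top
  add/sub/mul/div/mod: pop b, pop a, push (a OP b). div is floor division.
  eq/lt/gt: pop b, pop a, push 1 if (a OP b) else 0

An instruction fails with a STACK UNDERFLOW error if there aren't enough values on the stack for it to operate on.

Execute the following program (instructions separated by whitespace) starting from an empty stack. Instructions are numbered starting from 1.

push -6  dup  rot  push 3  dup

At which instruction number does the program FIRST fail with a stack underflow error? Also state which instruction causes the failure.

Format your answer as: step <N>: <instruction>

Step 1 ('push -6'): stack = [-6], depth = 1
Step 2 ('dup'): stack = [-6, -6], depth = 2
Step 3 ('rot'): needs 3 value(s) but depth is 2 — STACK UNDERFLOW

Answer: step 3: rot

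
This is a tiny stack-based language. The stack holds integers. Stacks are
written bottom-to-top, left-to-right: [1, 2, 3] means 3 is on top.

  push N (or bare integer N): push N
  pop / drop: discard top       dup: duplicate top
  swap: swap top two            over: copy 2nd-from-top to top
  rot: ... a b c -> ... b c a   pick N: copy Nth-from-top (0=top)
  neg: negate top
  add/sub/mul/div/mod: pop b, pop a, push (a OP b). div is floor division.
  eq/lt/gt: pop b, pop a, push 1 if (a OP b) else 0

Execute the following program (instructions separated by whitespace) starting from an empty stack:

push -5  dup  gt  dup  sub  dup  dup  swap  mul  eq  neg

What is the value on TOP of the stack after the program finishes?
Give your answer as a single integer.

Answer: -1

Derivation:
After 'push -5': [-5]
After 'dup': [-5, -5]
After 'gt': [0]
After 'dup': [0, 0]
After 'sub': [0]
After 'dup': [0, 0]
After 'dup': [0, 0, 0]
After 'swap': [0, 0, 0]
After 'mul': [0, 0]
After 'eq': [1]
After 'neg': [-1]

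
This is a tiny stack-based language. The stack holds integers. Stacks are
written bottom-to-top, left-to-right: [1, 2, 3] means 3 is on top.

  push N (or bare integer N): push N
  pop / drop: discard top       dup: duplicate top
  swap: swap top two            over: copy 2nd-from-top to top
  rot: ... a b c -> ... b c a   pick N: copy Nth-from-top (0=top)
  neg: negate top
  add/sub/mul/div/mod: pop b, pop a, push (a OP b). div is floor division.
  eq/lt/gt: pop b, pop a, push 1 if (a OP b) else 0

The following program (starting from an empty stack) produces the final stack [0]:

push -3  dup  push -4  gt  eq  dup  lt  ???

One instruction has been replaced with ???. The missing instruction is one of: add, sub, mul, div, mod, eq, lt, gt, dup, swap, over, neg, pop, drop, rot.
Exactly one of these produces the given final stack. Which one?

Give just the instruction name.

Stack before ???: [0]
Stack after ???:  [0]
The instruction that transforms [0] -> [0] is: neg

Answer: neg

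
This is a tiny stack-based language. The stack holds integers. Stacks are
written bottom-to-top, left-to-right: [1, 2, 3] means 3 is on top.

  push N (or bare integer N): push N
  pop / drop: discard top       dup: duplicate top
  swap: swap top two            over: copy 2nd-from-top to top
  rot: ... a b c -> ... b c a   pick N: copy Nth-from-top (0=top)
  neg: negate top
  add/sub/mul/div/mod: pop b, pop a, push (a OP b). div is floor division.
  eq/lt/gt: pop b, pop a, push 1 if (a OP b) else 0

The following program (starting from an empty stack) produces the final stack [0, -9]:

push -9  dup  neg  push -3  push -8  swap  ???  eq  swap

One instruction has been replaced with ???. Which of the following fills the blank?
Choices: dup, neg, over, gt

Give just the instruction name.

Stack before ???: [-9, 9, -8, -3]
Stack after ???:  [-9, 9, 0]
Checking each choice:
  dup: produces [-9, 9, 1, -8]
  neg: produces [-9, 0, 9]
  over: produces [-9, 9, 0, -8]
  gt: MATCH


Answer: gt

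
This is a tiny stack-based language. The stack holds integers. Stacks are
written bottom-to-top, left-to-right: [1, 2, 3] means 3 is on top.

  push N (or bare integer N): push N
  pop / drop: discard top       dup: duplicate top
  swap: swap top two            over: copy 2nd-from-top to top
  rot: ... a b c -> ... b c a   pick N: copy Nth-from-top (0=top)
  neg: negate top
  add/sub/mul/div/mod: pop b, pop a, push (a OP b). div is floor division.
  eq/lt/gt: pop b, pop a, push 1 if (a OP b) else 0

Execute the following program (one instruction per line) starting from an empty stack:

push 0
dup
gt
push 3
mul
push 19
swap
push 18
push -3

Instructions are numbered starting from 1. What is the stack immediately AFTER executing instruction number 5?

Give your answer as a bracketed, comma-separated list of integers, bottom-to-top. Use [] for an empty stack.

Step 1 ('push 0'): [0]
Step 2 ('dup'): [0, 0]
Step 3 ('gt'): [0]
Step 4 ('push 3'): [0, 3]
Step 5 ('mul'): [0]

Answer: [0]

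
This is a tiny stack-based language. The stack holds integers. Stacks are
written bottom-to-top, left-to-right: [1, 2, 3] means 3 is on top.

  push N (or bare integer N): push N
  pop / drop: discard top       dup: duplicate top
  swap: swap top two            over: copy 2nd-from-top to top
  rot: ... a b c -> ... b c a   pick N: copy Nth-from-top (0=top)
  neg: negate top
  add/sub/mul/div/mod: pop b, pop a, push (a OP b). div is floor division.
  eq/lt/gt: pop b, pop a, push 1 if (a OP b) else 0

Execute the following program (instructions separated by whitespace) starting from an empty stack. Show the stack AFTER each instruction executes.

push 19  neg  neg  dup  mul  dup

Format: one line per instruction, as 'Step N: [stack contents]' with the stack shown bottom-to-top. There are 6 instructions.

Step 1: [19]
Step 2: [-19]
Step 3: [19]
Step 4: [19, 19]
Step 5: [361]
Step 6: [361, 361]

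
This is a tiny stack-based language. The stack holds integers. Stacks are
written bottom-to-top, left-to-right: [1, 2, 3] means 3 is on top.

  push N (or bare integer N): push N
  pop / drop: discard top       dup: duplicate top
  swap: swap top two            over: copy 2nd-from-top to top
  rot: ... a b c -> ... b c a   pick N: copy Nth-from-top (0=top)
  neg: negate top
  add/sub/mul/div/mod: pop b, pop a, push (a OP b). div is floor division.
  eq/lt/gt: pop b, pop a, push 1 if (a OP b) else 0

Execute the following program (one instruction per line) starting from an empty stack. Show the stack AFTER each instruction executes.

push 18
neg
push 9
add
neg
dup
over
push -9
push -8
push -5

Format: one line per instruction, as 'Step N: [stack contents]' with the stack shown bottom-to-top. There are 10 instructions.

Step 1: [18]
Step 2: [-18]
Step 3: [-18, 9]
Step 4: [-9]
Step 5: [9]
Step 6: [9, 9]
Step 7: [9, 9, 9]
Step 8: [9, 9, 9, -9]
Step 9: [9, 9, 9, -9, -8]
Step 10: [9, 9, 9, -9, -8, -5]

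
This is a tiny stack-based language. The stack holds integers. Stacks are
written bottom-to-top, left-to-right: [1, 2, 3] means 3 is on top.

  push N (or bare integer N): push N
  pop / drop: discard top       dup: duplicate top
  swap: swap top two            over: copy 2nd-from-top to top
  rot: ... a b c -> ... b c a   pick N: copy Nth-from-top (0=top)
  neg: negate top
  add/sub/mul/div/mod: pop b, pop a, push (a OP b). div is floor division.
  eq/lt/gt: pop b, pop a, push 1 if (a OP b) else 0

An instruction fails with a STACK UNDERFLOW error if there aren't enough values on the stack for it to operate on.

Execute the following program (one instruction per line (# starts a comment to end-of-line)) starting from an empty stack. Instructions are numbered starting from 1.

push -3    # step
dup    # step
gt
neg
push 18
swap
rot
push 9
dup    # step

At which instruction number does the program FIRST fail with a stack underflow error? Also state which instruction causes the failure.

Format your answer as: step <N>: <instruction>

Step 1 ('push -3'): stack = [-3], depth = 1
Step 2 ('dup'): stack = [-3, -3], depth = 2
Step 3 ('gt'): stack = [0], depth = 1
Step 4 ('neg'): stack = [0], depth = 1
Step 5 ('push 18'): stack = [0, 18], depth = 2
Step 6 ('swap'): stack = [18, 0], depth = 2
Step 7 ('rot'): needs 3 value(s) but depth is 2 — STACK UNDERFLOW

Answer: step 7: rot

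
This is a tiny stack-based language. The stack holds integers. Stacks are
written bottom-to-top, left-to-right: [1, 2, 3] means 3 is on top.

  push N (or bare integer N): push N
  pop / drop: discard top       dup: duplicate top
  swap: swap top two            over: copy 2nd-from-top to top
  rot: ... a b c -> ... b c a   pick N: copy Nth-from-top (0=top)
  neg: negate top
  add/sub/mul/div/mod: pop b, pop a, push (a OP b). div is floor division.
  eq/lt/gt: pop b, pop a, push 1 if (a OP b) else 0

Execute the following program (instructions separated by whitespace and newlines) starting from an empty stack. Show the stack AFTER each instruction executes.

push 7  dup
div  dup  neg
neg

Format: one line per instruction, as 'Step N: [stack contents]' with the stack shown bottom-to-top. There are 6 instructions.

Step 1: [7]
Step 2: [7, 7]
Step 3: [1]
Step 4: [1, 1]
Step 5: [1, -1]
Step 6: [1, 1]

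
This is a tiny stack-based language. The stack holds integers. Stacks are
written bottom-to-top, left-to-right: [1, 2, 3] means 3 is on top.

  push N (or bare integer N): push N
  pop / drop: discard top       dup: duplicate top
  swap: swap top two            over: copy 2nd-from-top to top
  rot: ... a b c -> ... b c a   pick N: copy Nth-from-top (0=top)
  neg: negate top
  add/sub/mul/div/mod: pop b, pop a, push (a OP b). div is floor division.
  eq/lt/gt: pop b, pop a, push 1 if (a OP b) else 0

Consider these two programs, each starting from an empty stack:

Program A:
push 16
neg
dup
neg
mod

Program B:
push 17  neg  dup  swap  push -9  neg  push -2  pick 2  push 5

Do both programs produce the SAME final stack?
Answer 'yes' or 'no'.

Answer: no

Derivation:
Program A trace:
  After 'push 16': [16]
  After 'neg': [-16]
  After 'dup': [-16, -16]
  After 'neg': [-16, 16]
  After 'mod': [0]
Program A final stack: [0]

Program B trace:
  After 'push 17': [17]
  After 'neg': [-17]
  After 'dup': [-17, -17]
  After 'swap': [-17, -17]
  After 'push -9': [-17, -17, -9]
  After 'neg': [-17, -17, 9]
  After 'push -2': [-17, -17, 9, -2]
  After 'pick 2': [-17, -17, 9, -2, -17]
  After 'push 5': [-17, -17, 9, -2, -17, 5]
Program B final stack: [-17, -17, 9, -2, -17, 5]
Same: no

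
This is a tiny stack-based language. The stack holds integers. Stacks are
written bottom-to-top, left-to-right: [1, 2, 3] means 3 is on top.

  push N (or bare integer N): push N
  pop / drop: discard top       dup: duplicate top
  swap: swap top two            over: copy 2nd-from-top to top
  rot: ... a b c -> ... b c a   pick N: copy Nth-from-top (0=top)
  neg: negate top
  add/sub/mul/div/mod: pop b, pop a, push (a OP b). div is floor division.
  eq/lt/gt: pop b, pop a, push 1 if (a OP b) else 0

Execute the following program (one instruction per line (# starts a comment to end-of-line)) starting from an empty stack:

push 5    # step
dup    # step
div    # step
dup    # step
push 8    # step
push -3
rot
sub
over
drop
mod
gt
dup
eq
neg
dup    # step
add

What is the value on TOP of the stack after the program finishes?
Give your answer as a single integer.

Answer: -2

Derivation:
After 'push 5': [5]
After 'dup': [5, 5]
After 'div': [1]
After 'dup': [1, 1]
After 'push 8': [1, 1, 8]
After 'push -3': [1, 1, 8, -3]
After 'rot': [1, 8, -3, 1]
After 'sub': [1, 8, -4]
After 'over': [1, 8, -4, 8]
After 'drop': [1, 8, -4]
After 'mod': [1, 0]
After 'gt': [1]
After 'dup': [1, 1]
After 'eq': [1]
After 'neg': [-1]
After 'dup': [-1, -1]
After 'add': [-2]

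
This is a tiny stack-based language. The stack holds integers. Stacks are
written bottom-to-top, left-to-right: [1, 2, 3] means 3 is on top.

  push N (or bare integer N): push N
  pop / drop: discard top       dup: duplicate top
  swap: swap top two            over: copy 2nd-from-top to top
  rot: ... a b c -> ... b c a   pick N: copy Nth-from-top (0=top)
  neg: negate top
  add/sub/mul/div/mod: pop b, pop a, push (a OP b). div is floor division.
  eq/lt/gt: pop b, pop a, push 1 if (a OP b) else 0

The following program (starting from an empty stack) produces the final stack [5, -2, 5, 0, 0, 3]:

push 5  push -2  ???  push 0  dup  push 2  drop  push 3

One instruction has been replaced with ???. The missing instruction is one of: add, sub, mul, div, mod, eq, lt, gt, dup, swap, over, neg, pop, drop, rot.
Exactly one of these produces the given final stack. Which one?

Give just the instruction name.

Stack before ???: [5, -2]
Stack after ???:  [5, -2, 5]
The instruction that transforms [5, -2] -> [5, -2, 5] is: over

Answer: over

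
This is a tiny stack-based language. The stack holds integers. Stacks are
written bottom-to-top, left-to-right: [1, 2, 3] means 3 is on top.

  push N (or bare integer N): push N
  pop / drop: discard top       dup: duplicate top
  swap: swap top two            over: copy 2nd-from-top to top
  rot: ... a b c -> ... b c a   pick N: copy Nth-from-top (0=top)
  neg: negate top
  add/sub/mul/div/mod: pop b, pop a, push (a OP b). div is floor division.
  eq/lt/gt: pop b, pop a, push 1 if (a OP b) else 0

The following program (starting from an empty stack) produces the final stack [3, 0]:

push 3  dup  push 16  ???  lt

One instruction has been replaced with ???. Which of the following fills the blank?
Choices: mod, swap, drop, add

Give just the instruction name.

Stack before ???: [3, 3, 16]
Stack after ???:  [3, 16, 3]
Checking each choice:
  mod: produces [0]
  swap: MATCH
  drop: produces [0]
  add: produces [1]


Answer: swap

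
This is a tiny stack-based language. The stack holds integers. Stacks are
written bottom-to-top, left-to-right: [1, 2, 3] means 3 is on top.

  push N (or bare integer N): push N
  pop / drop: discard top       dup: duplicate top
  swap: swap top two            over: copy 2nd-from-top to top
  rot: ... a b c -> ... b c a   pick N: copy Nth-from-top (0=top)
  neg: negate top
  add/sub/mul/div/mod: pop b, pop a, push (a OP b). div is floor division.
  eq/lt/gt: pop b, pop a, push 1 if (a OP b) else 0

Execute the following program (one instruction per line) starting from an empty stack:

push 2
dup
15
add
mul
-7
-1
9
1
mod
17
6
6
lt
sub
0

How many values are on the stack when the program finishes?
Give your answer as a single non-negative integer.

After 'push 2': stack = [2] (depth 1)
After 'dup': stack = [2, 2] (depth 2)
After 'push 15': stack = [2, 2, 15] (depth 3)
After 'add': stack = [2, 17] (depth 2)
After 'mul': stack = [34] (depth 1)
After 'push -7': stack = [34, -7] (depth 2)
After 'push -1': stack = [34, -7, -1] (depth 3)
After 'push 9': stack = [34, -7, -1, 9] (depth 4)
After 'push 1': stack = [34, -7, -1, 9, 1] (depth 5)
After 'mod': stack = [34, -7, -1, 0] (depth 4)
After 'push 17': stack = [34, -7, -1, 0, 17] (depth 5)
After 'push 6': stack = [34, -7, -1, 0, 17, 6] (depth 6)
After 'push 6': stack = [34, -7, -1, 0, 17, 6, 6] (depth 7)
After 'lt': stack = [34, -7, -1, 0, 17, 0] (depth 6)
After 'sub': stack = [34, -7, -1, 0, 17] (depth 5)
After 'push 0': stack = [34, -7, -1, 0, 17, 0] (depth 6)

Answer: 6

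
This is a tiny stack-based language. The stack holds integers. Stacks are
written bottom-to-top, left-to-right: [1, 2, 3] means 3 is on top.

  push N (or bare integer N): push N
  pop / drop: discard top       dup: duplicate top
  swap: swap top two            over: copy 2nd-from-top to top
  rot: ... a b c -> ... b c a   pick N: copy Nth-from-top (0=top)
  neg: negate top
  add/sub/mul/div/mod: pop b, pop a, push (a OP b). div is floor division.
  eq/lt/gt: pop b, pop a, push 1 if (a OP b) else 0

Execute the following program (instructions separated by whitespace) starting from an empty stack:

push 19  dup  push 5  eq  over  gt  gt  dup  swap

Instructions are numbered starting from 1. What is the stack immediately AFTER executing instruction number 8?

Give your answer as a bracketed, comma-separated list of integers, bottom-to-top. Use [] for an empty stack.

Answer: [1, 1]

Derivation:
Step 1 ('push 19'): [19]
Step 2 ('dup'): [19, 19]
Step 3 ('push 5'): [19, 19, 5]
Step 4 ('eq'): [19, 0]
Step 5 ('over'): [19, 0, 19]
Step 6 ('gt'): [19, 0]
Step 7 ('gt'): [1]
Step 8 ('dup'): [1, 1]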